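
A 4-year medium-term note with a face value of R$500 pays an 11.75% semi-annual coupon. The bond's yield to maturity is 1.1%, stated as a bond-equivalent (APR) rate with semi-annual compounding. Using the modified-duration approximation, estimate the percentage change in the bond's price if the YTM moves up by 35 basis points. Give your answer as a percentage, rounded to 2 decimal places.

-1.19%

Periodic yield y = 0.0055. Modified duration first:
  t   CF        PV=CF/(1+0.0055)^t    t·PV
  1       29.375        29.2143        29.2143
  2       29.375        29.0545        58.1090
  3       29.375        28.8956        86.6868
  4       29.375        28.7375       114.9502
  5       29.375        28.5803       142.9017
  6       29.375        28.4240       170.5441
  7       29.375        28.2685       197.8798
  8      529.375       506.6486     4,053.1886
  Σ                    707.8235     4,853.4745
P = 707.8235; D_Mac = 6.85690 half-year periods = 3.42845 yrs; D_mod = 3.42845/(1+0.0055) = 3.40970 yrs.
ΔP/P ≈ -D_mod · Δy = -3.40970 × (+0.0035) = -0.011934 = -1.1934%.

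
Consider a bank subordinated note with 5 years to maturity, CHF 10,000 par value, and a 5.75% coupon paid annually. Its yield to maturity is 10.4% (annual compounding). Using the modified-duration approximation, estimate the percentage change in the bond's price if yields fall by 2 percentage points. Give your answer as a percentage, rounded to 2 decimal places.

+8.02%

Periodic yield y = 0.104. Modified duration first:
  t   CF        PV=CF/(1+0.104)^t    t·PV
  1       575.00       520.8333       520.8333
  2       575.00       471.7693       943.5386
  3       575.00       427.3273     1,281.9819
  4       575.00       387.0718     1,548.2873
  5    10,575.00     6,448.1482    32,240.7409
  Σ                  8,255.1499    36,535.3820
P = 8,255.1499; D_Mac = 4.42577 yrs; D_mod = 4.42577/(1+0.104) = 4.00885 yrs.
ΔP/P ≈ -D_mod · Δy = -4.00885 × (-0.02) = +0.080177 = +8.0177%.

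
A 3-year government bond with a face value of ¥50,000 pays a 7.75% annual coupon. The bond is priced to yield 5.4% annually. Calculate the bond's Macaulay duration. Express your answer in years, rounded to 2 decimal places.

2.80 years

Periodic yield y = 0.054. Discount each cash flow and weight by its year:
  t   CF        PV=CF/(1+0.054)^t    t·PV
  1     3,875.00     3,676.4706     3,676.4706
  2     3,875.00     3,488.1125     6,976.2250
  3    53,875.00    46,011.4003   138,034.2009
  Σ                 53,175.9834   148,686.8965
Price P = Σ PV = 53,175.9834.
Macaulay duration = Σ(t·PV) / P = 148,686.8965 / 53,175.9834 = 2.79613 years.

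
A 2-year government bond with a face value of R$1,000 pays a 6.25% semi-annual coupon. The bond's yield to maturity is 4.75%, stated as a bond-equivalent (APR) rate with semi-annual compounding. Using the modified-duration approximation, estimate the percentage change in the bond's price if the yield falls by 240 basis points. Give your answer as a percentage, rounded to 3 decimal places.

Periodic yield y = 0.02375. Modified duration first:
  t   CF        PV=CF/(1+0.02375)^t    t·PV
  1        31.25        30.5250        30.5250
  2        31.25        29.8169        59.6338
  3        31.25        29.1252        87.3755
  4     1,031.25       938.8329     3,755.3316
  Σ                  1,028.3000     3,932.8659
P = 1,028.3000; D_Mac = 3.82463 half-year periods = 1.91231 yrs; D_mod = 1.91231/(1+0.02375) = 1.86795 yrs.
ΔP/P ≈ -D_mod · Δy = -1.86795 × (-0.024) = +0.044831 = +4.4831%.

+4.483%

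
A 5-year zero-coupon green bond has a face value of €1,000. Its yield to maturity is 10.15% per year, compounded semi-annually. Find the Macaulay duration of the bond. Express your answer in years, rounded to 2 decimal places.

A zero-coupon bond has a single cash flow at maturity, so its Macaulay duration equals its maturity: 5 years.
(Equivalently: 10 semi-annual periods ÷ 2 = 5 years.)

5.00 years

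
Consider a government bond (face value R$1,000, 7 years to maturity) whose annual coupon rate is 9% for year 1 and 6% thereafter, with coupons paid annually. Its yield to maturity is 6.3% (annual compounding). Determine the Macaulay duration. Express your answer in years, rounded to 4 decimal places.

Periodic yield y = 0.063. Discount each cash flow and weight by its year:
  t   CF        PV=CF/(1+0.063)^t    t·PV
  1        90.00        84.6660        84.6660
  2        60.00        53.0988       106.1976
  3        60.00        49.9518       149.8555
  4        60.00        46.9914       187.9655
  5        60.00        44.2064       221.0319
  6        60.00        41.5864       249.5186
  7     1,060.00       691.1511     4,838.0578
  Σ                  1,011.6520     5,837.2930
Price P = Σ PV = 1,011.6520.
Macaulay duration = Σ(t·PV) / P = 5,837.2930 / 1,011.6520 = 5.77006 years.

5.7701 years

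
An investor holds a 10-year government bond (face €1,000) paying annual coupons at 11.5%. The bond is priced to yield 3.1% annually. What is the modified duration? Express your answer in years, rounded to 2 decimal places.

Periodic yield y = 0.031. First find Macaulay duration:
  t   CF        PV=CF/(1+0.031)^t    t·PV
  1       115.00       111.5422       111.5422
  2       115.00       108.1884       216.3767
  3       115.00       104.9354       314.8061
  4       115.00       101.7802       407.1207
  5       115.00        98.7199       493.5993
  6       115.00        95.7516       574.5093
  7       115.00        92.8725       650.1076
  8       115.00        90.0800       720.6402
  9       115.00        87.3715       786.3436
  10    1,115.00       821.6526     8,216.5256
  Σ                  1,712.8941    12,491.5713
P = 1,712.8941; Macaulay duration = 12,491.5713 / 1,712.8941 = 7.29267 years.
Modified duration = D_Mac / (1 + y) = 7.29267 / 1.031 = 7.07339 years.

7.07 years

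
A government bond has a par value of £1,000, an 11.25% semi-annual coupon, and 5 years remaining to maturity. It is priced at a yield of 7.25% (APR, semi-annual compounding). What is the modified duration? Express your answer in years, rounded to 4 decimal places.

Periodic yield y = 0.03625. First find Macaulay duration:
  t   CF        PV=CF/(1+0.03625)^t    t·PV
  1        56.25        54.2823        54.2823
  2        56.25        52.3834       104.7667
  3        56.25        50.5509       151.6527
  4        56.25        48.7825       195.1301
  5        56.25        47.0760       235.3801
  6        56.25        45.4292       272.5753
  7        56.25        43.8400       306.8801
  8        56.25        42.3064       338.4513
  9        56.25        40.8265       367.4381
  10    1,056.25       739.8119     7,398.1186
  Σ                  1,165.2891     9,424.6753
P = 1,165.2891; Macaulay duration = 9,424.6753 / 1,165.2891 = 8.08784 half-year periods = 4.04392 years.
Modified duration = D_Mac / (1 + y) = 4.04392 / 1.03625 = 3.90246 years.

3.9025 years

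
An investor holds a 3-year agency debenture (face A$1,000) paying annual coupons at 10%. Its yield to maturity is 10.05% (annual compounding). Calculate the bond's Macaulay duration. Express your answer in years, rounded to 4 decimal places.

2.7354 years

Periodic yield y = 0.1005. Discount each cash flow and weight by its year:
  t   CF        PV=CF/(1+0.1005)^t    t·PV
  1       100.00        90.8678        90.8678
  2       100.00        82.5695       165.1391
  3     1,100.00       825.3203     2,475.9610
  Σ                    998.7577     2,731.9679
Price P = Σ PV = 998.7577.
Macaulay duration = Σ(t·PV) / P = 2,731.9679 / 998.7577 = 2.73537 years.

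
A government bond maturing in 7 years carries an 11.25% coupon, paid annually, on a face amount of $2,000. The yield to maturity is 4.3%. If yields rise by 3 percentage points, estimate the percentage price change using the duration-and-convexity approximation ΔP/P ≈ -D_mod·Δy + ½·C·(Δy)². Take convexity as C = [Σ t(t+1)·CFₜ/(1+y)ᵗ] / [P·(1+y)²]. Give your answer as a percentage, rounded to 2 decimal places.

-14.16%

With y = 0.043:
  t   CF        PV=CF/(1+0.043)^t    t·PV        t(t+1)·PV
  1       225.00       215.7239       215.7239         431.4477
  2       225.00       206.8302       413.6604       1,240.9811
  3       225.00       198.3031       594.9094       2,379.6377
  4       225.00       190.1277       760.5106       3,802.5530
  5       225.00       182.2892       911.4461       5,468.6765
  6       225.00       174.7739     1,048.6436       7,340.5053
  7     2,225.00     1,657.0662    11,599.4633      92,795.7067
  Σ                  2,825.1142    15,544.3573     113,459.5080
P = 2,825.1142; D_Mac = 5.50220 yrs; D_mod = 5.27536 yrs; C = 36.91784.
Duration effect: -5.27536 × (+0.03) = -0.158261
Convexity effect: 0.5 × 36.91784 × (0.03)² = +0.0166130
ΔP/P ≈ -0.158261 + 0.0166130 = -0.141648 = -14.1648%.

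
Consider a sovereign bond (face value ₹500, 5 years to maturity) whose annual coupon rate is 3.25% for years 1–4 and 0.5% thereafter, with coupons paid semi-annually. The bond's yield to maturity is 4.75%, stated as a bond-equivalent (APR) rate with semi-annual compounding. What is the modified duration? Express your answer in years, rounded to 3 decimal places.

Periodic yield y = 0.02375. First find Macaulay duration:
  t   CF        PV=CF/(1+0.02375)^t    t·PV
  1        8.125         7.9365         7.9365
  2        8.125         7.7524        15.5048
  3        8.125         7.5725        22.7176
  4        8.125         7.3969        29.5875
  5        8.125         7.2253        36.1263
  6        8.125         7.0576        42.3459
  7        8.125         6.8939        48.2574
  8        8.125         6.7340        53.8719
  9        1.250         1.0120         9.1077
  10     501.250       396.3832     3,963.8320
  Σ                    455.9643     4,229.2875
P = 455.9643; Macaulay duration = 4,229.2875 / 455.9643 = 9.27548 half-year periods = 4.63774 years.
Modified duration = D_Mac / (1 + y) = 4.63774 / 1.02375 = 4.53015 years.

4.530 years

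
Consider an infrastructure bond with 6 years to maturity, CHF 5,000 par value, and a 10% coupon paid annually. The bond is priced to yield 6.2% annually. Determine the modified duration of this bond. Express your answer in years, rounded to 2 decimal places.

4.61 years

Periodic yield y = 0.062. First find Macaulay duration:
  t   CF        PV=CF/(1+0.062)^t    t·PV
  1       500.00       470.8098       470.8098
  2       500.00       443.3237       886.6474
  3       500.00       417.4423     1,252.3269
  4       500.00       393.0718     1,572.2874
  5       500.00       370.1241     1,850.6207
  6     5,500.00     3,833.6776    23,002.0657
  Σ                  5,928.4494    29,034.7579
P = 5,928.4494; Macaulay duration = 29,034.7579 / 5,928.4494 = 4.89753 years.
Modified duration = D_Mac / (1 + y) = 4.89753 / 1.062 = 4.61161 years.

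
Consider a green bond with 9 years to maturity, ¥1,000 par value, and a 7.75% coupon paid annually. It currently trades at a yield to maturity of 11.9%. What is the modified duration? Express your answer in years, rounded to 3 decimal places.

Periodic yield y = 0.119. First find Macaulay duration:
  t   CF        PV=CF/(1+0.119)^t    t·PV
  1        77.50        69.2583        69.2583
  2        77.50        61.8930       123.7860
  3        77.50        55.3110       165.9330
  4        77.50        49.4289       197.7158
  5        77.50        44.1724       220.8621
  6        77.50        39.4749       236.8495
  7        77.50        35.2770       246.9387
  8        77.50        31.5254       252.2034
  9     1,077.50       391.6936     3,525.2426
  Σ                    778.0346     5,038.7894
P = 778.0346; Macaulay duration = 5,038.7894 / 778.0346 = 6.47631 years.
Modified duration = D_Mac / (1 + y) = 6.47631 / 1.119 = 5.78758 years.

5.788 years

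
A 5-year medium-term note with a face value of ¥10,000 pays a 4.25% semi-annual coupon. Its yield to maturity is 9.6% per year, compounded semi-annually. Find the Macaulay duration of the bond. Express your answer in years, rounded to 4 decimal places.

4.4886 years

Periodic yield y = 0.048. Discount each cash flow and weight by its period:
  t   CF        PV=CF/(1+0.048)^t    t·PV
  1       212.50       202.7672       202.7672
  2       212.50       193.4801       386.9603
  3       212.50       184.6184       553.8553
  4       212.50       176.1626       704.6505
  5       212.50       168.0941       840.4706
  6       212.50       160.3952       962.3709
  7       212.50       153.0488     1,071.3417
  8       212.50       146.0389     1,168.3115
  9       212.50       139.3501     1,254.1512
  10   10,212.50     6,390.2705    63,902.7051
  Σ                  7,914.2261    71,047.5843
Price P = Σ PV = 7,914.2261.
Macaulay duration = Σ(t·PV) / P = 71,047.5843 / 7,914.2261 = 8.97720 half-year periods.
In years: 8.97720 / 2 = 4.48860 years.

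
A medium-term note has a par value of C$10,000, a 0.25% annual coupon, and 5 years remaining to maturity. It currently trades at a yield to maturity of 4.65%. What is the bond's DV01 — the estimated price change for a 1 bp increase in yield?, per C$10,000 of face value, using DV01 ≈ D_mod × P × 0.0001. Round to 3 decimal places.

C$3.837

Periodic yield y = 0.0465.
  t   CF        PV=CF/(1+0.0465)^t    t·PV
  1        25.00        23.8892        23.8892
  2        25.00        22.8277        45.6553
  3        25.00        21.8133        65.4400
  4        25.00        20.8441        83.3764
  5    10,025.00     7,987.0834    39,935.4169
  Σ                  8,076.4576    40,153.7778
P = 8,076.4576; D_Mac = 4.97171 yrs; D_mod = 4.75079 yrs.
DV01 ≈ 4.75079 × 8,076.4576 × 0.0001 = 3.836959.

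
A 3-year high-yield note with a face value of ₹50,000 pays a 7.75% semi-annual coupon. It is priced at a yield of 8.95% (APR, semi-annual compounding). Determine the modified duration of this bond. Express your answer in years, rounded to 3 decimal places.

Periodic yield y = 0.04475. First find Macaulay duration:
  t   CF        PV=CF/(1+0.04475)^t    t·PV
  1     1,937.50     1,854.5106     1,854.5106
  2     1,937.50     1,775.0760     3,550.1520
  3     1,937.50     1,699.0438     5,097.1314
  4     1,937.50     1,626.2683     6,505.0731
  5     1,937.50     1,556.6100     7,783.0499
  6    51,937.50    39,939.8806   239,639.2836
  Σ                 48,451.3893   264,429.2007
P = 48,451.3893; Macaulay duration = 264,429.2007 / 48,451.3893 = 5.45762 half-year periods = 2.72881 years.
Modified duration = D_Mac / (1 + y) = 2.72881 / 1.04475 = 2.61193 years.

2.612 years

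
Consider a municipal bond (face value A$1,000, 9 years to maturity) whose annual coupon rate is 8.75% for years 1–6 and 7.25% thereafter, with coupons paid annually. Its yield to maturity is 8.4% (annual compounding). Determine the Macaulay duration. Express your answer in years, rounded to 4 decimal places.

6.5827 years

Periodic yield y = 0.084. Discount each cash flow and weight by its year:
  t   CF        PV=CF/(1+0.084)^t    t·PV
  1        87.50        80.7196        80.7196
  2        87.50        74.4645       148.9291
  3        87.50        68.6942       206.0827
  4        87.50        63.3711       253.4842
  5        87.50        58.4604       292.3019
  6        87.50        53.9302       323.5814
  7        72.50        41.2224       288.5566
  8        72.50        38.0280       304.2242
  9     1,072.50       518.9599     4,670.6387
  Σ                    997.8502     6,568.5183
Price P = Σ PV = 997.8502.
Macaulay duration = Σ(t·PV) / P = 6,568.5183 / 997.8502 = 6.58267 years.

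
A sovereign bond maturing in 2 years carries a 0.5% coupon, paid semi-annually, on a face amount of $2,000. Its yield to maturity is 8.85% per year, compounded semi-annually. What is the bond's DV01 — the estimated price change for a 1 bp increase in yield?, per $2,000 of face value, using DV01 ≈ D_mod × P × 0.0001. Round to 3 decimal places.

Periodic yield y = 0.04425.
  t   CF        PV=CF/(1+0.04425)^t    t·PV
  1         5.00         4.7881         4.7881
  2         5.00         4.5852         9.1705
  3         5.00         4.3909        13.1728
  4     2,005.00     1,686.1509     6,744.6036
  Σ                  1,699.9152     6,771.7350
P = 1,699.9152; D_Mac = 3.98357 half-year periods = 1.99179 yrs; D_mod = 1.90738 yrs.
DV01 ≈ 1.90738 × 1,699.9152 × 0.0001 = 0.324239.

$0.324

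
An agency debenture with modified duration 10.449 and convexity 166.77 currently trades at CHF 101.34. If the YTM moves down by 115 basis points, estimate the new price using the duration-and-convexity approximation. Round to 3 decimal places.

CHF 114.635

Duration effect: -D_mod·Δy = -10.449 × (-0.0115) = +0.1201635
Convexity effect: ½·C·(Δy)² = 0.5 × 166.77 × (-0.0115)² = +0.01102766625
ΔP/P ≈ +0.1201635 + 0.01102766625 = +0.13119116625
New price ≈ 101.34 × (1 + 0.13119116625) = 114.634912787775.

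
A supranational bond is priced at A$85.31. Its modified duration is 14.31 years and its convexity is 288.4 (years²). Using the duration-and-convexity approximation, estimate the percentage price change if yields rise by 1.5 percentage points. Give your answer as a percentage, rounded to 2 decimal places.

-18.22%

Duration effect: -D_mod·Δy = -14.31 × (+0.015) = -0.214650
Convexity effect: ½·C·(Δy)² = 0.5 × 288.4 × (0.015)² = +0.0324450
ΔP/P ≈ -0.214650 + 0.0324450 = -0.182205
= -18.2205%.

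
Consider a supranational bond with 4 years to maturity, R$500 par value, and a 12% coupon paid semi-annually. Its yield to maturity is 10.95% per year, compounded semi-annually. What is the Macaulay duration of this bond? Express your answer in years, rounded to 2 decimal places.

Periodic yield y = 0.05475. Discount each cash flow and weight by its period:
  t   CF        PV=CF/(1+0.05475)^t    t·PV
  1        30.00        28.4428        28.4428
  2        30.00        26.9664        53.9327
  3        30.00        25.5666        76.6997
  4        30.00        24.2395        96.9579
  5        30.00        22.9812       114.9062
  6        30.00        21.7883       130.7300
  7        30.00        20.6573       144.6014
  8       530.00       346.0028     2,768.0223
  Σ                    516.6449     3,414.2930
Price P = Σ PV = 516.6449.
Macaulay duration = Σ(t·PV) / P = 3,414.2930 / 516.6449 = 6.60859 half-year periods.
In years: 6.60859 / 2 = 3.30429 years.

3.30 years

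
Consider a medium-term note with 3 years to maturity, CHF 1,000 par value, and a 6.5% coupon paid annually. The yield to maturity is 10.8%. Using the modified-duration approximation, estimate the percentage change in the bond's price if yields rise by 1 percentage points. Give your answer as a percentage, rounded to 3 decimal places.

Periodic yield y = 0.108. Modified duration first:
  t   CF        PV=CF/(1+0.108)^t    t·PV
  1        65.00        58.6643        58.6643
  2        65.00        52.9461       105.8922
  3     1,065.00       782.9433     2,348.8300
  Σ                    894.5537     2,513.3864
P = 894.5537; D_Mac = 2.80965 yrs; D_mod = 2.80965/(1+0.108) = 2.53579 yrs.
ΔP/P ≈ -D_mod · Δy = -2.53579 × (+0.01) = -0.025358 = -2.5358%.

-2.536%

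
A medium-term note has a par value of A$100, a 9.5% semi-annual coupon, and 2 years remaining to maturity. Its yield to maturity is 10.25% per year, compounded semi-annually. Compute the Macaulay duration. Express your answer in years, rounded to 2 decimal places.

1.87 years

Periodic yield y = 0.05125. Discount each cash flow and weight by its period:
  t   CF        PV=CF/(1+0.05125)^t    t·PV
  1         4.75         4.5184         4.5184
  2         4.75         4.2982         8.5963
  3         4.75         4.0886        12.2658
  4       104.75        85.7689       343.0757
  Σ                     98.6741       368.4563
Price P = Σ PV = 98.6741.
Macaulay duration = Σ(t·PV) / P = 368.4563 / 98.6741 = 3.73407 half-year periods.
In years: 3.73407 / 2 = 1.86704 years.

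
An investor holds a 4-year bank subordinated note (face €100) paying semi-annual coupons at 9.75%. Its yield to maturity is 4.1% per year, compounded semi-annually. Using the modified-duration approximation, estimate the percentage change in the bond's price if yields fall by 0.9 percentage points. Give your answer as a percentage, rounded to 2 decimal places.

Periodic yield y = 0.0205. Modified duration first:
  t   CF        PV=CF/(1+0.0205)^t    t·PV
  1        4.875         4.7771         4.7771
  2        4.875         4.6811         9.3622
  3        4.875         4.5871        13.7612
  4        4.875         4.4949        17.9797
  5        4.875         4.4046        22.0232
  6        4.875         4.3162        25.8969
  7        4.875         4.2294        29.6061
  8      104.875        89.1596       713.2765
  Σ                    120.6500       836.6828
P = 120.6500; D_Mac = 6.93480 half-year periods = 3.46740 yrs; D_mod = 3.46740/(1+0.0205) = 3.39774 yrs.
ΔP/P ≈ -D_mod · Δy = -3.39774 × (-0.009) = +0.030580 = +3.0580%.

+3.06%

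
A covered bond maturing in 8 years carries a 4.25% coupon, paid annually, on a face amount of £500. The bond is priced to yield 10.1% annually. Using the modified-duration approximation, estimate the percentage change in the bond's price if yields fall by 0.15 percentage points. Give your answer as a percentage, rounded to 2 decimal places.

Periodic yield y = 0.101. Modified duration first:
  t   CF        PV=CF/(1+0.101)^t    t·PV
  1        21.25        19.3006        19.3006
  2        21.25        17.5301        35.0602
  3        21.25        15.9220        47.7659
  4        21.25        14.4614        57.8455
  5        21.25        13.1348        65.6738
  6        21.25        11.9299        71.5791
  7        21.25        10.8355        75.8483
  8       521.25       241.4057     1,931.2456
  Σ                    344.5199     2,304.3191
P = 344.5199; D_Mac = 6.68849 yrs; D_mod = 6.68849/(1+0.101) = 6.07493 yrs.
ΔP/P ≈ -D_mod · Δy = -6.07493 × (-0.0015) = +0.009112 = +0.9112%.

+0.91%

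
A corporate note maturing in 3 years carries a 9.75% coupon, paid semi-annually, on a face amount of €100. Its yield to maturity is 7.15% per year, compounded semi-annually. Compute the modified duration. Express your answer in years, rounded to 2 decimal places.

2.59 years

Periodic yield y = 0.03575. First find Macaulay duration:
  t   CF        PV=CF/(1+0.03575)^t    t·PV
  1        4.875         4.7067         4.7067
  2        4.875         4.5443         9.0886
  3        4.875         4.3874        13.1623
  4        4.875         4.2360        16.9440
  5        4.875         4.0898        20.4489
  6      104.875        84.9459       509.6753
  Σ                    106.9101       574.0257
P = 106.9101; Macaulay duration = 574.0257 / 106.9101 = 5.36924 half-year periods = 2.68462 years.
Modified duration = D_Mac / (1 + y) = 2.68462 / 1.03575 = 2.59196 years.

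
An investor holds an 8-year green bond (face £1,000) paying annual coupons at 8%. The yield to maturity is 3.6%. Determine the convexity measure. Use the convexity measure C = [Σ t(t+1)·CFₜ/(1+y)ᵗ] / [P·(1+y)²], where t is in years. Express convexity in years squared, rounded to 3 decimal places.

49.892

With y = 0.036:
  t   CF        PV=CF/(1+0.036)^t    t·PV        t(t+1)·PV
  1        80.00        77.2201        77.2201         154.4402
  2        80.00        74.5368       149.0735         447.2205
  3        80.00        71.9467       215.8400         863.3601
  4        80.00        69.4466       277.7864       1,388.9319
  5        80.00        67.0334       335.1670       2,011.0018
  6        80.00        64.7040       388.2243       2,717.5700
  7        80.00        62.4556       437.1895       3,497.5161
  8     1,080.00       813.8525     6,510.8202      58,597.3814
  Σ                  1,301.1957     8,391.3209      69,677.4221
P = 1,301.1957.
Convexity = Σ t(t+1)·PV / [P·(1+y)²] = 69,677.4221 / (1,301.1957 × 1.073296) = 49.89189.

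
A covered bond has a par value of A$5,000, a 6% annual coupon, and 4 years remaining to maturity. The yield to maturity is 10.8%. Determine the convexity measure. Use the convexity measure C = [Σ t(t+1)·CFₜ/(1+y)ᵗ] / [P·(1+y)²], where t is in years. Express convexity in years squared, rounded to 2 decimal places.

14.36

With y = 0.108:
  t   CF        PV=CF/(1+0.108)^t    t·PV        t(t+1)·PV
  1       300.00       270.7581       270.7581         541.5162
  2       300.00       244.3665       488.7331       1,466.1992
  3       300.00       220.5474       661.6422       2,646.5690
  4     5,300.00     3,516.5503    14,066.2010      70,331.0051
  Σ                  4,252.2223    15,487.3345      74,985.2895
P = 4,252.2223.
Convexity = Σ t(t+1)·PV / [P·(1+y)²] = 74,985.2895 / (4,252.2223 × 1.227664) = 14.36417.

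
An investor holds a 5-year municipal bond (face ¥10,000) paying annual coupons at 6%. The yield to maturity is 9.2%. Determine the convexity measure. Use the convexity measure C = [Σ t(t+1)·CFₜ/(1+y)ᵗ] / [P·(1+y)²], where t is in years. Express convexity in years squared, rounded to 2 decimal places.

With y = 0.092:
  t   CF        PV=CF/(1+0.092)^t    t·PV        t(t+1)·PV
  1       600.00       549.4505       549.4505       1,098.9011
  2       600.00       503.1598     1,006.3197       3,018.9591
  3       600.00       460.7691     1,382.3073       5,529.2291
  4       600.00       421.9497     1,687.7989       8,438.9943
  5    10,600.00     6,826.4148    34,132.0739     204,792.4436
  Σ                  8,761.7440    38,757.9503     222,878.5271
P = 8,761.7440.
Convexity = Σ t(t+1)·PV / [P·(1+y)²] = 222,878.5271 / (8,761.7440 × 1.192464) = 21.33204.

21.33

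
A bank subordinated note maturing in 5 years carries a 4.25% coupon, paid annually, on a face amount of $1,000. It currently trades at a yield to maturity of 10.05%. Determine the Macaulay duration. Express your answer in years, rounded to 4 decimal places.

4.5483 years

Periodic yield y = 0.1005. Discount each cash flow and weight by its year:
  t   CF        PV=CF/(1+0.1005)^t    t·PV
  1        42.50        38.6188        38.6188
  2        42.50        35.0921        70.1841
  3        42.50        31.8874        95.6621
  4        42.50        28.9754       115.9014
  5     1,042.50       645.8413     3,229.2066
  Σ                    780.4149     3,549.5731
Price P = Σ PV = 780.4149.
Macaulay duration = Σ(t·PV) / P = 3,549.5731 / 780.4149 = 4.54832 years.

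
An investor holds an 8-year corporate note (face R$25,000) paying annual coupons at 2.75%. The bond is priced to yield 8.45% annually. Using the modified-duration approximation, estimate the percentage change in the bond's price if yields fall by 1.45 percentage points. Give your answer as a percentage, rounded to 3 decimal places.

+9.494%

Periodic yield y = 0.0845. Modified duration first:
  t   CF        PV=CF/(1+0.0845)^t    t·PV
  1       687.50       633.9327       633.9327
  2       687.50       584.5391     1,169.0783
  3       687.50       538.9941     1,616.9824
  4       687.50       496.9978     1,987.9912
  5       687.50       458.2737     2,291.3684
  6       687.50       422.5668     2,535.4008
  7       687.50       389.6420     2,727.4943
  8    25,687.50    13,424.1065   107,392.8519
  Σ                 16,949.0528   120,355.0999
P = 16,949.0528; D_Mac = 7.10099 yrs; D_mod = 7.10099/(1+0.0845) = 6.54771 yrs.
ΔP/P ≈ -D_mod · Δy = -6.54771 × (-0.0145) = +0.094942 = +9.4942%.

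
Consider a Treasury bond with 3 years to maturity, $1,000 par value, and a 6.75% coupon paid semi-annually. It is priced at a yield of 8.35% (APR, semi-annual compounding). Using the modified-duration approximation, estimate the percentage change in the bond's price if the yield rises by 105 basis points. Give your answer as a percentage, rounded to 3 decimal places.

Periodic yield y = 0.04175. Modified duration first:
  t   CF        PV=CF/(1+0.04175)^t    t·PV
  1        33.75        32.3974        32.3974
  2        33.75        31.0990        62.1980
  3        33.75        29.8527        89.5580
  4        33.75        28.6563       114.6251
  5        33.75        27.5078       137.5391
  6     1,033.75       808.7876     4,852.7254
  Σ                    958.3008     5,289.0431
P = 958.3008; D_Mac = 5.51919 half-year periods = 2.75959 yrs; D_mod = 2.75959/(1+0.04175) = 2.64900 yrs.
ΔP/P ≈ -D_mod · Δy = -2.64900 × (+0.0105) = -0.027814 = -2.7814%.

-2.781%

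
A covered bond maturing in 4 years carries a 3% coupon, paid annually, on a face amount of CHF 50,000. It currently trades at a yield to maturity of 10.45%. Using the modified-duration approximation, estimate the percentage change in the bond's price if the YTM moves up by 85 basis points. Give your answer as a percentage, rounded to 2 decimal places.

Periodic yield y = 0.1045. Modified duration first:
  t   CF        PV=CF/(1+0.1045)^t    t·PV
  1     1,500.00     1,358.0806     1,358.0806
  2     1,500.00     1,229.5886     2,459.1771
  3     1,500.00     1,113.2536     3,339.7607
  4    51,500.00    34,605.4378   138,421.7513
  Σ                 38,306.3605   145,578.7697
P = 38,306.3605; D_Mac = 3.80038 yrs; D_mod = 3.80038/(1+0.1045) = 3.44082 yrs.
ΔP/P ≈ -D_mod · Δy = -3.44082 × (+0.0085) = -0.029247 = -2.9247%.

-2.92%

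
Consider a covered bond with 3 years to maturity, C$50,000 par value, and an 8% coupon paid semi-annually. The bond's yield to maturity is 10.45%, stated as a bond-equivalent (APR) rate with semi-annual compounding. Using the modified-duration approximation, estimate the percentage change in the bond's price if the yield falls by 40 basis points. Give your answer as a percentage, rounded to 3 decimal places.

Periodic yield y = 0.05225. Modified duration first:
  t   CF        PV=CF/(1+0.05225)^t    t·PV
  1     2,000.00     1,900.6890     1,900.6890
  2     2,000.00     1,806.3093     3,612.6187
  3     2,000.00     1,716.6161     5,149.8484
  4     2,000.00     1,631.3767     6,525.5068
  5     2,000.00     1,550.3699     7,751.8494
  6    52,000.00    38,308.0228   229,848.1367
  Σ                 46,913.3839   254,788.6491
P = 46,913.3839; D_Mac = 5.43104 half-year periods = 2.71552 yrs; D_mod = 2.71552/(1+0.05225) = 2.58068 yrs.
ΔP/P ≈ -D_mod · Δy = -2.58068 × (-0.004) = +0.010323 = +1.0323%.

+1.032%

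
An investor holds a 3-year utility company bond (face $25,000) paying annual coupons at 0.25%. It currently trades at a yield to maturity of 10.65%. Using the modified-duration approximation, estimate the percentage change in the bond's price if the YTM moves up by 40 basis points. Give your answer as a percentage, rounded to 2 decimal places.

-1.08%

Periodic yield y = 0.1065. Modified duration first:
  t   CF        PV=CF/(1+0.1065)^t    t·PV
  1        62.50        56.4844        56.4844
  2        62.50        51.0478       102.0956
  3    25,062.50    18,499.9321    55,499.7964
  Σ                 18,607.4644    55,658.3764
P = 18,607.4644; D_Mac = 2.99119 yrs; D_mod = 2.99119/(1+0.1065) = 2.70329 yrs.
ΔP/P ≈ -D_mod · Δy = -2.70329 × (+0.004) = -0.010813 = -1.0813%.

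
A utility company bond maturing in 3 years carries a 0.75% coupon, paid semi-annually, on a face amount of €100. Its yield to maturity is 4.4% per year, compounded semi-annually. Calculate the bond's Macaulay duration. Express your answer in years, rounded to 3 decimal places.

Periodic yield y = 0.022. Discount each cash flow and weight by its period:
  t   CF        PV=CF/(1+0.022)^t    t·PV
  1        0.375         0.3669         0.3669
  2        0.375         0.3590         0.7181
  3        0.375         0.3513         1.0539
  4        0.375         0.3437         1.3750
  5        0.375         0.3363         1.6817
  6      100.375        88.0887       528.5322
  Σ                     89.8460       533.7277
Price P = Σ PV = 89.8460.
Macaulay duration = Σ(t·PV) / P = 533.7277 / 89.8460 = 5.94047 half-year periods.
In years: 5.94047 / 2 = 2.97024 years.

2.970 years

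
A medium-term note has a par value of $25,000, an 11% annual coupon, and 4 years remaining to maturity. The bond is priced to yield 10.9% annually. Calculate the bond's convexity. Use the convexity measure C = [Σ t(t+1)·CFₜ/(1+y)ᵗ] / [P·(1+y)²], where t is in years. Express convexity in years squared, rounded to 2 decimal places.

With y = 0.109:
  t   CF        PV=CF/(1+0.109)^t    t·PV        t(t+1)·PV
  1     2,750.00     2,479.7115     2,479.7115       4,959.4229
  2     2,750.00     2,235.9887     4,471.9774      13,415.9321
  3     2,750.00     2,016.2206     6,048.6619      24,194.6476
  4    27,750.00    18,345.8063    73,383.2250     366,916.1252
  Σ                 25,077.7270    86,383.5758     409,486.1279
P = 25,077.7270.
Convexity = Σ t(t+1)·PV / [P·(1+y)²] = 409,486.1279 / (25,077.7270 × 1.229881) = 13.27663.

13.28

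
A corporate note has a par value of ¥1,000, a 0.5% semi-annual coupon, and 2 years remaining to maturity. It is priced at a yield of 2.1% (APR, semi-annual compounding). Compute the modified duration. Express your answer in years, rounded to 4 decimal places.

Periodic yield y = 0.0105. First find Macaulay duration:
  t   CF        PV=CF/(1+0.0105)^t    t·PV
  1         2.50         2.4740         2.4740
  2         2.50         2.4483         4.8966
  3         2.50         2.4229         7.2686
  4     1,002.50       961.4775     3,845.9099
  Σ                    968.8227     3,860.5491
P = 968.8227; Macaulay duration = 3,860.5491 / 968.8227 = 3.98478 half-year periods = 1.99239 years.
Modified duration = D_Mac / (1 + y) = 1.99239 / 1.0105 = 1.97169 years.

1.9717 years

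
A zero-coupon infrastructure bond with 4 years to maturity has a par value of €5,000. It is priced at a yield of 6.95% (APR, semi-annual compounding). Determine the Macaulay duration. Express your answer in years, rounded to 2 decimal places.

4.00 years

A zero-coupon bond has a single cash flow at maturity, so its Macaulay duration equals its maturity: 4 years.
(Equivalently: 8 semi-annual periods ÷ 2 = 4 years.)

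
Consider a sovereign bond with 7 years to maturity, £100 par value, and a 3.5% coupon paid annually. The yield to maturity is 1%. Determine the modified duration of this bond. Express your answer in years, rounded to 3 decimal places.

6.324 years

Periodic yield y = 0.01. First find Macaulay duration:
  t   CF        PV=CF/(1+0.01)^t    t·PV
  1         3.50         3.4653         3.4653
  2         3.50         3.4310         6.8621
  3         3.50         3.3971        10.1912
  4         3.50         3.3634        13.4537
  5         3.50         3.3301        16.6506
  6         3.50         3.2972        19.7829
  7       103.50        96.5363       675.7542
  Σ                    116.8205       746.1602
P = 116.8205; Macaulay duration = 746.1602 / 116.8205 = 6.38724 years.
Modified duration = D_Mac / (1 + y) = 6.38724 / 1.01 = 6.32400 years.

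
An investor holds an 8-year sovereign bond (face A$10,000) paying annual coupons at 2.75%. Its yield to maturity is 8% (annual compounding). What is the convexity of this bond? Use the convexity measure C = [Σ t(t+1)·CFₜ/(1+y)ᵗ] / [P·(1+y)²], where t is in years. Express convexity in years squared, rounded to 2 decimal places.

With y = 0.08:
  t   CF        PV=CF/(1+0.08)^t    t·PV        t(t+1)·PV
  1       275.00       254.6296       254.6296         509.2593
  2       275.00       235.7682       471.5364       1,414.6091
  3       275.00       218.3039       654.9116       2,619.6464
  4       275.00       202.1332       808.5328       4,042.6642
  5       275.00       187.1604       935.8019       5,614.8114
  6       275.00       173.2966     1,039.7799       7,278.4592
  7       275.00       160.4599     1,123.2190       8,985.7521
  8    10,275.00     5,551.2628    44,410.1023     399,690.9208
  Σ                  6,983.0146    49,698.5135     430,156.1223
P = 6,983.0146.
Convexity = Σ t(t+1)·PV / [P·(1+y)²] = 430,156.1223 / (6,983.0146 × 1.166400) = 52.81237.

52.81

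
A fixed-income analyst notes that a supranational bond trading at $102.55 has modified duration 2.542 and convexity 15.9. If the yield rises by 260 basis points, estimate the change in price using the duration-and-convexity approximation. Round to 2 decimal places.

-$6.23

Duration effect: -D_mod·Δy = -2.542 × (+0.026) = -0.066092
Convexity effect: ½·C·(Δy)² = 0.5 × 15.9 × (0.026)² = +0.0053742
ΔP/P ≈ -0.066092 + 0.0053742 = -0.0607178
ΔP ≈ 102.55 × (-0.0607178) = -6.22661039.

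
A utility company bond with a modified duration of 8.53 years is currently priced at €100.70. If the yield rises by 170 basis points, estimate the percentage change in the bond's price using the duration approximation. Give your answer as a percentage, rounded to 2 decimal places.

-14.50%

Duration approximation: ΔP/P ≈ -D_mod · Δy = -8.53 × (+0.017) = -0.145010.
As a percentage: -14.5010%.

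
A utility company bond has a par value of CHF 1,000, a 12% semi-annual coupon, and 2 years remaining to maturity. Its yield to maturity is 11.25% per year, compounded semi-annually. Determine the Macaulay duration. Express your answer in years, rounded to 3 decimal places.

Periodic yield y = 0.05625. Discount each cash flow and weight by its period:
  t   CF        PV=CF/(1+0.05625)^t    t·PV
  1        60.00        56.8047        56.8047
  2        60.00        53.7796       107.5593
  3        60.00        50.9156       152.7469
  4     1,060.00       851.6065     3,406.4261
  Σ                  1,013.1065     3,723.5369
Price P = Σ PV = 1,013.1065.
Macaulay duration = Σ(t·PV) / P = 3,723.5369 / 1,013.1065 = 3.67537 half-year periods.
In years: 3.67537 / 2 = 1.83768 years.

1.838 years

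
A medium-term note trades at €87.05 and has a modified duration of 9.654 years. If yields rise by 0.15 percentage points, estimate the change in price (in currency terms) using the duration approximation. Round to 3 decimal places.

-€1.261

Duration approximation: ΔP/P ≈ -D_mod · Δy = -9.654 × (+0.0015) = -0.014481.
ΔP ≈ 87.05 × (-0.014481) = -1.26057105.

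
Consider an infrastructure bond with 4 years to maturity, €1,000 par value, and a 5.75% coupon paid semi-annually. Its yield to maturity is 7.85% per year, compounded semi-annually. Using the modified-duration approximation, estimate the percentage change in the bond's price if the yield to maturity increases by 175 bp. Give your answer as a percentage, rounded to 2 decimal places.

Periodic yield y = 0.03925. Modified duration first:
  t   CF        PV=CF/(1+0.03925)^t    t·PV
  1        28.75        27.6642        27.6642
  2        28.75        26.6194        53.2387
  3        28.75        25.6140        76.8421
  4        28.75        24.6466        98.5866
  5        28.75        23.7158       118.5790
  6        28.75        22.8201       136.9206
  7        28.75        21.9582       153.7077
  8     1,028.75       756.0484     6,048.3870
  Σ                    929.0867     6,713.9258
P = 929.0867; D_Mac = 7.22637 half-year periods = 3.61319 yrs; D_mod = 3.61319/(1+0.03925) = 3.47672 yrs.
ΔP/P ≈ -D_mod · Δy = -3.47672 × (+0.0175) = -0.060843 = -6.0843%.

-6.08%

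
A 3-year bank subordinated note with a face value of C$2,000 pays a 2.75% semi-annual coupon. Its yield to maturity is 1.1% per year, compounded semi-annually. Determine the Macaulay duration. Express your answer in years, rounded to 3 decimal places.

Periodic yield y = 0.0055. Discount each cash flow and weight by its period:
  t   CF        PV=CF/(1+0.0055)^t    t·PV
  1        27.50        27.3496        27.3496
  2        27.50        27.2000        54.4000
  3        27.50        27.0512        81.1536
  4        27.50        26.9032       107.6129
  5        27.50        26.7561       133.7803
  6     2,027.50     1,961.8618    11,771.1709
  Σ                  2,097.1219    12,175.4672
Price P = Σ PV = 2,097.1219.
Macaulay duration = Σ(t·PV) / P = 12,175.4672 / 2,097.1219 = 5.80580 half-year periods.
In years: 5.80580 / 2 = 2.90290 years.

2.903 years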